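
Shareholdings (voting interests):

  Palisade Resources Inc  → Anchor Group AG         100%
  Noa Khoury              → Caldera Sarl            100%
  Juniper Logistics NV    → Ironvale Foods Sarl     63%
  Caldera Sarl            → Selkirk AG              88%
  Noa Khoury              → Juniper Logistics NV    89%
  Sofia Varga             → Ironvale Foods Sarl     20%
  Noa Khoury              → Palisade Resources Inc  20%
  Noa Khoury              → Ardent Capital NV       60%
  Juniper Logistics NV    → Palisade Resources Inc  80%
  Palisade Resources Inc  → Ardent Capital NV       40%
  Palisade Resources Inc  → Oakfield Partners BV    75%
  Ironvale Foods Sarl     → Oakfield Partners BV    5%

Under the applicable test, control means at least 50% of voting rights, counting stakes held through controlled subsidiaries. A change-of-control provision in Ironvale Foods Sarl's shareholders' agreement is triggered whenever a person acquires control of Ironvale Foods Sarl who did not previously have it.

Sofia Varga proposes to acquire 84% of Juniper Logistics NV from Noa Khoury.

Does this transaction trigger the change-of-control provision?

The purchase adds only to Sofia's holdings (Noa's stake shrinks), so Sofia is the only person who could newly come to control Ironvale.
Sofia's largest direct stake is 20% in Ironvale, which does not meet the threshold, so Sofia controls no company.
In Ironvale, Sofia's side holds only 20%, not ≥ 50%.
So before the transaction, Sofia does not control Ironvale.
After the purchase, Sofia holds 84% of Juniper directly, and Noa's stake falls to 5%.
Sofia holds 84% of Juniper, so Sofia controls Juniper.
Sofia and Juniper together hold 20% + 63% = 83% of Ironvale, so Sofia controls Ironvale.
Sofia did not control Ironvale before and does after, so the clause is triggered.

Yes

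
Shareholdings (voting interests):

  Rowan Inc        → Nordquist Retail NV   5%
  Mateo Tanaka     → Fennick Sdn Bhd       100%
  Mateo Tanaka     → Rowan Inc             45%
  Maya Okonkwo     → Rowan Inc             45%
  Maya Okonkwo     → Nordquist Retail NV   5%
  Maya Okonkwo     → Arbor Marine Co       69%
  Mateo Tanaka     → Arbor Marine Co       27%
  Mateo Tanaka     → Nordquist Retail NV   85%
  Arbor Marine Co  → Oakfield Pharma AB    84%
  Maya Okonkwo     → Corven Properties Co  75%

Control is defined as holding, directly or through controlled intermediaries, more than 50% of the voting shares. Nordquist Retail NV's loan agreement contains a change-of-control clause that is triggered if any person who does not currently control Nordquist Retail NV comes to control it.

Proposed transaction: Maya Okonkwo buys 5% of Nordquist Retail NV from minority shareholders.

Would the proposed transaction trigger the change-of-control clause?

The purchase changes only Maya's holdings, so Maya is the only person who could newly come to control Nordquist.
Maya holds 69% of Arbor, so Maya controls Arbor.
Arbor holds 84% of Oakfield, so Maya controls Oakfield.
Maya holds 75% of Corven, so Maya controls Corven.
In Nordquist, Maya's side holds only 5%, not > 50%.
So before the transaction, Maya does not control Nordquist.
After the purchase, Maya's direct stake in Nordquist rises to 5% + 5% = 10%.
After the transaction, Maya's side holds 10% of Nordquist, not > 50%, so Maya still does not control Nordquist.
No new person acquires control, so the clause is not triggered.

No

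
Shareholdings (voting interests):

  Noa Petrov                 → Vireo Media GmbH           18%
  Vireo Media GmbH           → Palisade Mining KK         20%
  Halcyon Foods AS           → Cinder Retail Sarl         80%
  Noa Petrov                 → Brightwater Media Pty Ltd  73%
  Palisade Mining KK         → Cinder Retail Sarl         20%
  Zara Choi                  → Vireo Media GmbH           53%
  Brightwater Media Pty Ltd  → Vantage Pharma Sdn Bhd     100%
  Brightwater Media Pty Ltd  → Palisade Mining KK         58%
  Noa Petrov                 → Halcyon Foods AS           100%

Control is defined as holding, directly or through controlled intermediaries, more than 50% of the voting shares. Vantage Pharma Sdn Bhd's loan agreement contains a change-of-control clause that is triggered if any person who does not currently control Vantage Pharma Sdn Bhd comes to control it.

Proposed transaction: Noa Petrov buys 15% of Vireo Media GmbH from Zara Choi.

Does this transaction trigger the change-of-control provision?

The purchase adds only to Noa's holdings (Zara's stake shrinks), so Noa is the only person who could newly come to control Vantage.
Noa holds 73% of Brightwater, so Noa controls Brightwater.
Brightwater holds 100% of Vantage, so Noa controls Vantage.
So Noa already controls Vantage before the transaction.
After the purchase, Noa's direct stake in Vireo rises to 18% + 15% = 33%, and Zara's stake falls to 38%.
Noa controlled Vantage already, so this is not a new person acquiring control; every other person's position is unchanged or reduced.
No new person acquires control, so the clause is not triggered.

No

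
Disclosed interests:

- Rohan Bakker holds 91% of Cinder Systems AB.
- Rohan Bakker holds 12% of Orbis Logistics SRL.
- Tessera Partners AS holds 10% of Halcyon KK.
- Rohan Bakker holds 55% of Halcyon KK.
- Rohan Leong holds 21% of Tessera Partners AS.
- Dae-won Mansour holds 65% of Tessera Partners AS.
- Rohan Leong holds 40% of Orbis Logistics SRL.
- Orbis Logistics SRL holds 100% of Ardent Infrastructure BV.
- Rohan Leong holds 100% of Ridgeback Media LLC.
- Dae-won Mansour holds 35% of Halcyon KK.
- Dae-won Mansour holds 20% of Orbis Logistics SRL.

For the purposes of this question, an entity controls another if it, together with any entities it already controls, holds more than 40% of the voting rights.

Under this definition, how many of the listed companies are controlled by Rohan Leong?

Rohan Leong holds 100% of Ridgeback, so Rohan Leong controls Ridgeback.
No other company's threshold is met.
Rohan Leong controls 1 company.

1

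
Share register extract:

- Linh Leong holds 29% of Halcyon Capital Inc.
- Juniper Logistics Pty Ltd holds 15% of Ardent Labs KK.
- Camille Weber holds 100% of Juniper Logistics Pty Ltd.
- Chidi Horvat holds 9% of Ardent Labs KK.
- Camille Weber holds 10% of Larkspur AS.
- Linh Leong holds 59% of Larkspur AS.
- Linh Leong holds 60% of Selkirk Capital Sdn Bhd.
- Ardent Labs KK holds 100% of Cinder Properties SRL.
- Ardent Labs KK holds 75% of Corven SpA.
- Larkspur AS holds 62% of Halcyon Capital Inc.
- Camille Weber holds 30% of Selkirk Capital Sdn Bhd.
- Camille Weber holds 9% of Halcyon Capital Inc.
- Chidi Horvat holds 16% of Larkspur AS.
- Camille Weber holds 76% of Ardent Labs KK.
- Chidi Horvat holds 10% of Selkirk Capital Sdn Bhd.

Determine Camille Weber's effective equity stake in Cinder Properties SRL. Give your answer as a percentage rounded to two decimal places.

91.00%

Camille reaches Cinder along 2 paths.
Via Juniper → Ardent: 100% × 15% × 100% = 15%.
Via Ardent: 76% × 100% = 76%.
Total: 15% + 76% = 91%.
Rounded: 91.00%.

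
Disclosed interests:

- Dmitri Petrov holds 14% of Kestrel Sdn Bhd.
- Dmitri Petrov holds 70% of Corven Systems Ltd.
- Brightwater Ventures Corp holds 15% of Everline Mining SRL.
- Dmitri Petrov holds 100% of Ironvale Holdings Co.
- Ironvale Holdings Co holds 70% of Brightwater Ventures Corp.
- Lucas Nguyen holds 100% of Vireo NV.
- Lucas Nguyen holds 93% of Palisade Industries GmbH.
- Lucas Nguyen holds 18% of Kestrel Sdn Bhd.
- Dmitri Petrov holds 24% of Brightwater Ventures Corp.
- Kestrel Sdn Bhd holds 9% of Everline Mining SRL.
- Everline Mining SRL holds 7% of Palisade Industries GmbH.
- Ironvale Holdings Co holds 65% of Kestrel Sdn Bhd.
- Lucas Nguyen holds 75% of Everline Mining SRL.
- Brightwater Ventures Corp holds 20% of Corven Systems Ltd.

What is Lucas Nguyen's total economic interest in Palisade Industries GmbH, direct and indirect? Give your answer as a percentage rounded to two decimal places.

98.36%

Lucas reaches Palisade along 3 paths.
Direct stake: 93% = 93%.
Via Kestrel → Everline: 18% × 9% × 7% = 0.1134%.
Via Everline: 75% × 7% = 5.25%.
Total: 93% + 0.1134% + 5.25% = 98.3634%.
Rounded: 98.36%.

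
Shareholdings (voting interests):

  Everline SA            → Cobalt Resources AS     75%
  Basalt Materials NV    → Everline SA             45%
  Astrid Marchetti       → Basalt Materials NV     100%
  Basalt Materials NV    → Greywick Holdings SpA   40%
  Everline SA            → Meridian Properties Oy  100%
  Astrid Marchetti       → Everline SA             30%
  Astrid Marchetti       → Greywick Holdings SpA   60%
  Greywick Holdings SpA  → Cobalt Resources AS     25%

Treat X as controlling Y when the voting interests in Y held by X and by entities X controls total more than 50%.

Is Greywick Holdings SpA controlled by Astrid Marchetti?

Astrid holds 100% of Basalt, so Astrid controls Basalt.
Basalt and Astrid together hold 40% + 60% = 100% of Greywick, so Astrid controls Greywick.

Yes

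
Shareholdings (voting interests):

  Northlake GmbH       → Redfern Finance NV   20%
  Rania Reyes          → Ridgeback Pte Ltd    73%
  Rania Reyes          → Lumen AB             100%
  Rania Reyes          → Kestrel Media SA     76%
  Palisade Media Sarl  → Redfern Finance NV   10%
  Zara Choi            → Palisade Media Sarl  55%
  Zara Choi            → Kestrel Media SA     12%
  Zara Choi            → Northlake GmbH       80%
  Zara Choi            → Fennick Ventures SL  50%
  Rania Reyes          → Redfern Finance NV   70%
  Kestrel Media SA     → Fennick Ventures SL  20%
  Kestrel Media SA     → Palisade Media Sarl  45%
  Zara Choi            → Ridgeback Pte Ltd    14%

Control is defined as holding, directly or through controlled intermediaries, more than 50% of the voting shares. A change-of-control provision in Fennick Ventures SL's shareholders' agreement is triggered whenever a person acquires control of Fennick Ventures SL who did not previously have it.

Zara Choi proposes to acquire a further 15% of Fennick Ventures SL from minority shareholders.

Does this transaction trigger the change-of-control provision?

The purchase changes only Zara's holdings, so Zara is the only person who could newly come to control Fennick.
Zara holds 80% of Northlake, so Zara controls Northlake.
Zara holds 55% of Palisade, so Zara controls Palisade.
In Fennick, Zara's side holds only 50%, not > 50%.
So before the transaction, Zara does not control Fennick.
After the purchase, Zara's direct stake in Fennick rises to 50% + 15% = 65%.
Zara holds 65% of Fennick, so Zara controls Fennick.
Zara did not control Fennick before and does after, so the clause is triggered.

Yes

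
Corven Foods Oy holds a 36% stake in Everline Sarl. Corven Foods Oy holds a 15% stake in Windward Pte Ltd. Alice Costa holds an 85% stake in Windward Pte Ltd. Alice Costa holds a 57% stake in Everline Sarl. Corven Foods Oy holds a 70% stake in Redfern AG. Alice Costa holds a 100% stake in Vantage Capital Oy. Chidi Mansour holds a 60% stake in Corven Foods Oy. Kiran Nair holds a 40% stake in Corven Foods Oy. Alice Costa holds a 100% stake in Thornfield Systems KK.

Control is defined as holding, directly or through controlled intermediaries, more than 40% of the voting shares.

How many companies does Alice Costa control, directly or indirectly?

Alice holds 57% of Everline, so Alice controls Everline.
Alice holds 100% of Thornfield, so Alice controls Thornfield.
Alice holds 85% of Windward, so Alice controls Windward.
Alice holds 100% of Vantage, so Alice controls Vantage.
No other company's threshold is met.
Alice controls 4 companies.

4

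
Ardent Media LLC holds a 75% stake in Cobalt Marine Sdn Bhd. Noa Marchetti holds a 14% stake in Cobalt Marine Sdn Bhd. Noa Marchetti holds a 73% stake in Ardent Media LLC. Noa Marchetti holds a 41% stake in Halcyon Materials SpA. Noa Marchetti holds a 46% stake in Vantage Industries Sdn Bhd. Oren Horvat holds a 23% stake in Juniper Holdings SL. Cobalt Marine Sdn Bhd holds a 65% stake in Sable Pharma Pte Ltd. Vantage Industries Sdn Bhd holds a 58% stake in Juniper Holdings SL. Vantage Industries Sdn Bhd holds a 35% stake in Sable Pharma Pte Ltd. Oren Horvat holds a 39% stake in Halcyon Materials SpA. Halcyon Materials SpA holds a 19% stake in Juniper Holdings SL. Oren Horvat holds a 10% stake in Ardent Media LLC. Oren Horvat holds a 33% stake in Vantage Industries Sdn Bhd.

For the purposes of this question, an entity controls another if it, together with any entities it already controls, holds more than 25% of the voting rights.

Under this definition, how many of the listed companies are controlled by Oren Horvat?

Oren holds 33% of Vantage, so Oren controls Vantage.
Oren holds 39% of Halcyon, so Oren controls Halcyon.
Vantage and Oren and Halcyon together hold 58% + 23% + 19% = 100% of Juniper, so Oren controls Juniper.
Vantage holds 35% of Sable, so Oren controls Sable.
No other company's threshold is met.
Oren controls 4 companies.

4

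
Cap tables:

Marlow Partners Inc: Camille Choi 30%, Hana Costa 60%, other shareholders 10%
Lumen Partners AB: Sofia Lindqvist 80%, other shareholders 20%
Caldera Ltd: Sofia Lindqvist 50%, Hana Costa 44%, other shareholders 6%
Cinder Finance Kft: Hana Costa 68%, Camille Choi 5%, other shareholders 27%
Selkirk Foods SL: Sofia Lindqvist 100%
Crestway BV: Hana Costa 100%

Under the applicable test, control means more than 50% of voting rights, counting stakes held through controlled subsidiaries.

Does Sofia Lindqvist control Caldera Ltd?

No

Sofia holds 80% of Lumen, so Sofia controls Lumen.
Sofia holds 100% of Selkirk, so Sofia controls Selkirk.
In Caldera, Sofia's side holds only 50%, not > 50%.
So Sofia does not control Caldera.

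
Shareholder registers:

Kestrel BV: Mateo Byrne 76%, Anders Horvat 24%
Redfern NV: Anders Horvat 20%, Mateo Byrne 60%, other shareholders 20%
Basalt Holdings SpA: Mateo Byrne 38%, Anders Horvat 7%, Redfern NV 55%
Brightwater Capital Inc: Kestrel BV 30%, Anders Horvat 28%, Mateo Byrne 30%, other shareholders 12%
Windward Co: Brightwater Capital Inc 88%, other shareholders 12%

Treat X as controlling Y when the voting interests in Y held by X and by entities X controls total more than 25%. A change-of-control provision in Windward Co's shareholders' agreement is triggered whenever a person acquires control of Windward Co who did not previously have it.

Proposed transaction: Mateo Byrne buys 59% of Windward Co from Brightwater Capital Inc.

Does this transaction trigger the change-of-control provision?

No

The purchase adds only to Mateo's holdings (Brightwater's stake shrinks), so Mateo is the only person who could newly come to control Windward.
Mateo holds 76% of Kestrel, so Mateo controls Kestrel.
Kestrel and Mateo together hold 30% + 30% = 60% of Brightwater, so Mateo controls Brightwater.
Brightwater holds 88% of Windward, so Mateo controls Windward.
So Mateo already controls Windward before the transaction.
After the purchase, Mateo holds 59% of Windward directly, and Brightwater's stake falls to 29%.
Mateo controlled Windward already, so this is not a new person acquiring control; every other person's position is unchanged or reduced.
No new person acquires control, so the clause is not triggered.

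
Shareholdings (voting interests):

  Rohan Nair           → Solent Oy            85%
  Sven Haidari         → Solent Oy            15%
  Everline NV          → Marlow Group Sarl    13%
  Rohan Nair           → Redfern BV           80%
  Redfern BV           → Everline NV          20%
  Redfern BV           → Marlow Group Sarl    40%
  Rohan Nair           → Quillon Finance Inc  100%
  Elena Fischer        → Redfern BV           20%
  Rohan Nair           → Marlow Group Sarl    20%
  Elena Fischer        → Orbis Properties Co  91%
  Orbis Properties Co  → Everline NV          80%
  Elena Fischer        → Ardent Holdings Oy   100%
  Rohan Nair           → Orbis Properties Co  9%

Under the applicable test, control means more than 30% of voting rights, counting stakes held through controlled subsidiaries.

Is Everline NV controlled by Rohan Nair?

Rohan holds 80% of Redfern, so Rohan controls Redfern.
Rohan holds 85% of Solent, so Rohan controls Solent.
Rohan holds 100% of Quillon, so Rohan controls Quillon.
Redfern and Rohan together hold 40% + 20% = 60% of Marlow, so Rohan controls Marlow.
In Everline, Rohan's side holds only 20%, not > 30%.
So Rohan does not control Everline.

No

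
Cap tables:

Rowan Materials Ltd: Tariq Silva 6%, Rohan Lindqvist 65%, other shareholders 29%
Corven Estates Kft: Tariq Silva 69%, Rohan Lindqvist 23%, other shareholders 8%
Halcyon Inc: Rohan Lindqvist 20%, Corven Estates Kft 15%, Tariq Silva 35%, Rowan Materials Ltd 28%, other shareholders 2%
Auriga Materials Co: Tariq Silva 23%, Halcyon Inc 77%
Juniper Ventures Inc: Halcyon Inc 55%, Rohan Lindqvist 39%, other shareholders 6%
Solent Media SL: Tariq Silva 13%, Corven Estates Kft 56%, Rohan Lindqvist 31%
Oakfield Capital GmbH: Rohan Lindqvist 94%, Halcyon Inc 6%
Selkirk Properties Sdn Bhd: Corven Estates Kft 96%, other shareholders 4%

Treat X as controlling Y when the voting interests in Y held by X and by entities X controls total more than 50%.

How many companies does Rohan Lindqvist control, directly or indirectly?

2

Rohan holds 65% of Rowan, so Rohan controls Rowan.
Rohan holds 94% of Oakfield, so Rohan controls Oakfield.
No other company's threshold is met.
Rohan controls 2 companies.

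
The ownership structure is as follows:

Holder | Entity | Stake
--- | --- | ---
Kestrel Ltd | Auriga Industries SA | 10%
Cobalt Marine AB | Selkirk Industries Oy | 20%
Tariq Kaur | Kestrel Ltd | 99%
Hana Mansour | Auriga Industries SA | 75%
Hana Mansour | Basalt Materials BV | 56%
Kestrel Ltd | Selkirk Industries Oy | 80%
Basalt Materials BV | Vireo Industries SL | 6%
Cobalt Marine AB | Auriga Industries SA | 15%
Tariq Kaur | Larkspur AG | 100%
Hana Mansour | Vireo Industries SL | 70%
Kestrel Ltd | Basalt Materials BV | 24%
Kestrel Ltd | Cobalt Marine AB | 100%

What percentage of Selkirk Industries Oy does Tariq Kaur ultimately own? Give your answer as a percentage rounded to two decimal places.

Tariq reaches Selkirk along 2 paths.
Via Kestrel → Cobalt: 99% × 100% × 20% = 19.8%.
Via Kestrel: 99% × 80% = 79.2%.
Total: 19.8% + 79.2% = 99%.
Rounded: 99.00%.

99.00%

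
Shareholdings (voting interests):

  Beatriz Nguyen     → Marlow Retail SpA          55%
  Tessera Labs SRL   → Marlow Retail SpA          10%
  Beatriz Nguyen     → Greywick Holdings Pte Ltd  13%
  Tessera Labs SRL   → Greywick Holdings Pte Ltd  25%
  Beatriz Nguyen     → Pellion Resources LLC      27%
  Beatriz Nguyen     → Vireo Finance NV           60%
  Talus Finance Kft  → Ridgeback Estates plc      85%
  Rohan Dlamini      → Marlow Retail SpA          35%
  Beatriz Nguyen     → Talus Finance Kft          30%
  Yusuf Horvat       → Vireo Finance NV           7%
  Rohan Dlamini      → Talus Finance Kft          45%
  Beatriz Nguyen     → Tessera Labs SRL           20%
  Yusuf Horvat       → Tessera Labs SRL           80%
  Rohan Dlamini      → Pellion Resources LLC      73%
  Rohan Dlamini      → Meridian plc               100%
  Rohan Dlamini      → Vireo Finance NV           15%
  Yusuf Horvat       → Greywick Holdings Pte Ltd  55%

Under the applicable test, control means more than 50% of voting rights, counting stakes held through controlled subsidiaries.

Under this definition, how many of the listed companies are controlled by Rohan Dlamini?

2

Rohan holds 73% of Pellion, so Rohan controls Pellion.
Rohan holds 100% of Meridian, so Rohan controls Meridian.
No other company's threshold is met.
Rohan controls 2 companies.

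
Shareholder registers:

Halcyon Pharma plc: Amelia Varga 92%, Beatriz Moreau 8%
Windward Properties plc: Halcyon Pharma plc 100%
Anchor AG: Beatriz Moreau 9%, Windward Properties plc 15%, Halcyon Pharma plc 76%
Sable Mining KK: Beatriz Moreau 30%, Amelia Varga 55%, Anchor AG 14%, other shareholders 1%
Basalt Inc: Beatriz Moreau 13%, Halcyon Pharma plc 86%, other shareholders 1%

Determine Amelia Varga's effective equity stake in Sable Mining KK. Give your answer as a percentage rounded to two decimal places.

Amelia reaches Sable along 3 paths.
Direct stake: 55% = 55%.
Via Halcyon → Windward → Anchor: 92% × 100% × 15% × 14% = 1.932%.
Via Halcyon → Anchor: 92% × 76% × 14% = 9.7888%.
Total: 55% + 1.932% + 9.7888% = 66.7208%.
Rounded: 66.72%.

66.72%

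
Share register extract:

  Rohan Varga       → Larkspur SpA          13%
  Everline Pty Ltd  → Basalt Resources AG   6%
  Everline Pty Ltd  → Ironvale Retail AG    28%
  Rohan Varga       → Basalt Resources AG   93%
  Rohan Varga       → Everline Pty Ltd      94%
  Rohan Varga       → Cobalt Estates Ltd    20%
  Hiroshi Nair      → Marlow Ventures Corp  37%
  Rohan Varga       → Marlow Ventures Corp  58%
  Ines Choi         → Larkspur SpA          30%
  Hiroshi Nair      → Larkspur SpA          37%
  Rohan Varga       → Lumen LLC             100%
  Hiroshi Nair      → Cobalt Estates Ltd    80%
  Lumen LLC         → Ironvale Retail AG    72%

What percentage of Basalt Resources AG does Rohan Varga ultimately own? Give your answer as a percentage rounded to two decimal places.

Rohan reaches Basalt along 2 paths.
Via Everline: 94% × 6% = 5.64%.
Direct stake: 93% = 93%.
Total: 5.64% + 93% = 98.64%.

98.64%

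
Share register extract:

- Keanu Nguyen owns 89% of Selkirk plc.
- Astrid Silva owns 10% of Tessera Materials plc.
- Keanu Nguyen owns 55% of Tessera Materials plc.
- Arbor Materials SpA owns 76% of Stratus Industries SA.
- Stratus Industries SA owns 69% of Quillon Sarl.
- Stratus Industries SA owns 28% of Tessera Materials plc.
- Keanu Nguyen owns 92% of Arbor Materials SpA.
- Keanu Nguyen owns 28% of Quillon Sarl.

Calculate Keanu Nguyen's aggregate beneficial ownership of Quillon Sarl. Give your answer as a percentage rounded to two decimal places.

Keanu reaches Quillon along 2 paths.
Via Arbor → Stratus: 92% × 76% × 69% = 48.2448%.
Direct stake: 28% = 28%.
Total: 48.2448% + 28% = 76.2448%.
Rounded: 76.24%.

76.24%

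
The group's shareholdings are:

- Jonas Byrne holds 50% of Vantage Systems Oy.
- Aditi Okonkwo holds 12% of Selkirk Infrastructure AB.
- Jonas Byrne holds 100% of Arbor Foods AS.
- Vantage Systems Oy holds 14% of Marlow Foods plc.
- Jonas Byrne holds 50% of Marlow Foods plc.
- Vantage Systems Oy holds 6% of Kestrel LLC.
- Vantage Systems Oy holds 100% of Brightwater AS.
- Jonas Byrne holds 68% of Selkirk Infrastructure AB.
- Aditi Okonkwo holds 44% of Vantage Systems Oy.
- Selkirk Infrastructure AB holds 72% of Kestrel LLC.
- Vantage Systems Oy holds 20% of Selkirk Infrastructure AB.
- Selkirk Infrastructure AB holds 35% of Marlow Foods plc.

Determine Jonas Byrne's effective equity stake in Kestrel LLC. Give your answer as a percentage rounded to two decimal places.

Jonas reaches Kestrel along 3 paths.
Via Selkirk: 68% × 72% = 48.96%.
Via Vantage → Selkirk: 50% × 20% × 72% = 7.2%.
Via Vantage: 50% × 6% = 3%.
Total: 48.96% + 7.2% + 3% = 59.16%.

59.16%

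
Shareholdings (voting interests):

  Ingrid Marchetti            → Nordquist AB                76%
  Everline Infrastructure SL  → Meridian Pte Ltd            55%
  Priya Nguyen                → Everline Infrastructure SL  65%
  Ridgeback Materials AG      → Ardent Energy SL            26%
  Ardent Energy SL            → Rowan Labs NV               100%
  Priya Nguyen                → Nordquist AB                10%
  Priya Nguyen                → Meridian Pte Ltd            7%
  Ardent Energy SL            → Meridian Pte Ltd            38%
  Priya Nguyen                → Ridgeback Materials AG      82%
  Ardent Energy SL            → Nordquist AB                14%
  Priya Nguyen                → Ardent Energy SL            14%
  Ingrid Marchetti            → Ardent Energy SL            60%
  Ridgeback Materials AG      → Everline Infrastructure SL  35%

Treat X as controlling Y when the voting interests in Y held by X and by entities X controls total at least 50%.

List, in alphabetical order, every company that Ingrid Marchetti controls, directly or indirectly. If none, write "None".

Ingrid holds 60% of Ardent, so Ingrid controls Ardent.
Ardent and Ingrid together hold 14% + 76% = 90% of Nordquist, so Ingrid controls Nordquist.
Ardent holds 100% of Rowan, so Ingrid controls Rowan.
No other company's threshold is met.

Ardent Energy SL, Nordquist AB, Rowan Labs NV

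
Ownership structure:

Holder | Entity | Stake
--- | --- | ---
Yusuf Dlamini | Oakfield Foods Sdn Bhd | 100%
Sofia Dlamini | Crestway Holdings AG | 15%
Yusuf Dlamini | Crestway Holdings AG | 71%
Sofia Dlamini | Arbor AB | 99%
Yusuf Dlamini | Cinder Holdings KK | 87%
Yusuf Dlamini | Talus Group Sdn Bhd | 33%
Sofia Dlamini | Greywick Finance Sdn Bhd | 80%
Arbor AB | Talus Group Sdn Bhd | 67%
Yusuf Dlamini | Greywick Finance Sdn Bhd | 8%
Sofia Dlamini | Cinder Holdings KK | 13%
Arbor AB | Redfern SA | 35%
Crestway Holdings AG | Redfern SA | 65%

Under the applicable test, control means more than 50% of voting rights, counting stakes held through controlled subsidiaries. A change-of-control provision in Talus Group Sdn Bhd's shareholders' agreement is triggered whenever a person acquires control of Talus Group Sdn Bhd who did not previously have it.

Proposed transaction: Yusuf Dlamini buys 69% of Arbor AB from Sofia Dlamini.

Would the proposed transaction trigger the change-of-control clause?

Yes

The purchase adds only to Yusuf's holdings (Sofia's stake shrinks), so Yusuf is the only person who could newly come to control Talus.
Yusuf holds 71% of Crestway, so Yusuf controls Crestway.
Yusuf holds 87% of Cinder, so Yusuf controls Cinder.
Crestway holds 65% of Redfern, so Yusuf controls Redfern.
Yusuf holds 100% of Oakfield, so Yusuf controls Oakfield.
In Talus, Yusuf's side holds only 33%, not > 50%.
So before the transaction, Yusuf does not control Talus.
After the purchase, Yusuf holds 69% of Arbor directly, and Sofia's stake falls to 30%.
Yusuf holds 69% of Arbor, so Yusuf controls Arbor.
Arbor and Yusuf together hold 67% + 33% = 100% of Talus, so Yusuf controls Talus.
Yusuf did not control Talus before and does after, so the clause is triggered.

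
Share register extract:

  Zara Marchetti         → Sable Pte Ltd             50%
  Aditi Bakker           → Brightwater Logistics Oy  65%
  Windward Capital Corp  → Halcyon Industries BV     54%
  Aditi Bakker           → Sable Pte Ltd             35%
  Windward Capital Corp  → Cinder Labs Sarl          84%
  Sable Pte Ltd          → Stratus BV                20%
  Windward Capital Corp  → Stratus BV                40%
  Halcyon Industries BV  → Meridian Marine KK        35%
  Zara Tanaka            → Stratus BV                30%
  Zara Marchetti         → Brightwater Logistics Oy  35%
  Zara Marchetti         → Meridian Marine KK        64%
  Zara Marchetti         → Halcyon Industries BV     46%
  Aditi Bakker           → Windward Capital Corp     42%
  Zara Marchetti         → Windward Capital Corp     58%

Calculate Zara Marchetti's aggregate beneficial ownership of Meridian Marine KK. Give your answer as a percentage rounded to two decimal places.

Zara Marchetti reaches Meridian along 3 paths.
Via Halcyon: 46% × 35% = 16.1%.
Via Windward → Halcyon: 58% × 54% × 35% = 10.962%.
Direct stake: 64% = 64%.
Total: 16.1% + 10.962% + 64% = 91.062%.
Rounded: 91.06%.

91.06%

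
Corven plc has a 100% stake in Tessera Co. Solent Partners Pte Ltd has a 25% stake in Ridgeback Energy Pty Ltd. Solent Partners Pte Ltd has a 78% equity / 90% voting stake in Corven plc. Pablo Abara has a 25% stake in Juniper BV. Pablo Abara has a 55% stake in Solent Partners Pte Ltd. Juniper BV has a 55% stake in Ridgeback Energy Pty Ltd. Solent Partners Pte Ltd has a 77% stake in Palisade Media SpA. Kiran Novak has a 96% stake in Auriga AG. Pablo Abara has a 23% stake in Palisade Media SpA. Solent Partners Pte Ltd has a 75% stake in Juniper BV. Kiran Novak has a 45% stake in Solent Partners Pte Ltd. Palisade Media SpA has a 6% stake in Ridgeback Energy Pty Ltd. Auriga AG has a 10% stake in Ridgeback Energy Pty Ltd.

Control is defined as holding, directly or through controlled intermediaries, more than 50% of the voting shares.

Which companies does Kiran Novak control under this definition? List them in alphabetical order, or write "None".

Kiran holds 96% of Auriga, so Kiran controls Auriga.
No other company's threshold is met.

Auriga AG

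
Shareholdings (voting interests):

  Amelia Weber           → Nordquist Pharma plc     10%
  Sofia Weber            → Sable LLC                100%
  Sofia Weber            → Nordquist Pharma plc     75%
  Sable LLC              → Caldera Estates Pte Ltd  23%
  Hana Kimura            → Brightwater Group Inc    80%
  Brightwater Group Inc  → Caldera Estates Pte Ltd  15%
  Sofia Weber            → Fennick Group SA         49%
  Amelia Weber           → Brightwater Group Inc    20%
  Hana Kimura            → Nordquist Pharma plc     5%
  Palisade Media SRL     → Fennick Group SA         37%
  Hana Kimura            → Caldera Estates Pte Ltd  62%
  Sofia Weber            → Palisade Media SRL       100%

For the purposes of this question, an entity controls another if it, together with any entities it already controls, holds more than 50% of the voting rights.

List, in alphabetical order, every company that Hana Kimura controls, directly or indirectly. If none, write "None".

Brightwater Group Inc, Caldera Estates Pte Ltd

Hana holds 80% of Brightwater, so Hana controls Brightwater.
Hana and Brightwater together hold 62% + 15% = 77% of Caldera, so Hana controls Caldera.
No other company's threshold is met.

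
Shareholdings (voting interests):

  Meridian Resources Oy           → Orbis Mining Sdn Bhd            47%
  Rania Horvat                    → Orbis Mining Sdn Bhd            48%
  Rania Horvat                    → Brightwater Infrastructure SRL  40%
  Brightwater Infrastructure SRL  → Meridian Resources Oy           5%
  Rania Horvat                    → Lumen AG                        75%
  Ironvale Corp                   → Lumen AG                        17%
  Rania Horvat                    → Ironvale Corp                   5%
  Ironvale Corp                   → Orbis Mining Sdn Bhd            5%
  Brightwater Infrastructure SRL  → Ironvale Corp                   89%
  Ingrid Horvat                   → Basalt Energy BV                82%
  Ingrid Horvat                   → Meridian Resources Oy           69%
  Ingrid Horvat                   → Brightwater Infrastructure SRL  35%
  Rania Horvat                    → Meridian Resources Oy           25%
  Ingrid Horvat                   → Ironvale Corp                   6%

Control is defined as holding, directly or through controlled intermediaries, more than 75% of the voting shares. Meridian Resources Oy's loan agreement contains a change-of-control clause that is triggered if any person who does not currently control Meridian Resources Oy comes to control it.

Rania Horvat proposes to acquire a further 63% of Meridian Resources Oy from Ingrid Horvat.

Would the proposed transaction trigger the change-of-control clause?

Yes

The purchase adds only to Rania's holdings (Ingrid's stake shrinks), so Rania is the only person who could newly come to control Meridian.
Rania's largest direct stake is 75% in Lumen, which does not meet the threshold, so Rania controls no company.
In Meridian, Rania's side holds only 25%, not > 75%.
So before the transaction, Rania does not control Meridian.
After the purchase, Rania's direct stake in Meridian rises to 25% + 63% = 88%, and Ingrid's stake falls to 6%.
Rania holds 88% of Meridian, so Rania controls Meridian.
Rania did not control Meridian before and does after, so the clause is triggered.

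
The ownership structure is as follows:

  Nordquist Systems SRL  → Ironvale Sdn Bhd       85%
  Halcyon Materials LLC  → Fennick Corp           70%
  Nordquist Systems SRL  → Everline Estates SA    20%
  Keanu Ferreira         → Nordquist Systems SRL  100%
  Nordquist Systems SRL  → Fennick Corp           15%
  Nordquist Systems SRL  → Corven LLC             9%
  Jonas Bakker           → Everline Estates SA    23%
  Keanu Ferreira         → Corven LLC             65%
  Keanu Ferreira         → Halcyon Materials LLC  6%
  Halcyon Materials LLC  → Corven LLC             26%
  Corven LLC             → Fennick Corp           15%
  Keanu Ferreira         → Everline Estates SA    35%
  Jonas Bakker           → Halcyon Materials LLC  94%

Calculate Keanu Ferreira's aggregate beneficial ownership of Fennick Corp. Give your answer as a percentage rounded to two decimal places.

30.53%

Keanu reaches Fennick along 5 paths.
Via Halcyon: 6% × 70% = 4.2%.
Via Nordquist: 100% × 15% = 15%.
Via Halcyon → Corven: 6% × 26% × 15% = 0.234%.
Via Nordquist → Corven: 100% × 9% × 15% = 1.35%.
Via Corven: 65% × 15% = 9.75%.
Total: 4.2% + 15% + 0.234% + 1.35% + 9.75% = 30.534%.
Rounded: 30.53%.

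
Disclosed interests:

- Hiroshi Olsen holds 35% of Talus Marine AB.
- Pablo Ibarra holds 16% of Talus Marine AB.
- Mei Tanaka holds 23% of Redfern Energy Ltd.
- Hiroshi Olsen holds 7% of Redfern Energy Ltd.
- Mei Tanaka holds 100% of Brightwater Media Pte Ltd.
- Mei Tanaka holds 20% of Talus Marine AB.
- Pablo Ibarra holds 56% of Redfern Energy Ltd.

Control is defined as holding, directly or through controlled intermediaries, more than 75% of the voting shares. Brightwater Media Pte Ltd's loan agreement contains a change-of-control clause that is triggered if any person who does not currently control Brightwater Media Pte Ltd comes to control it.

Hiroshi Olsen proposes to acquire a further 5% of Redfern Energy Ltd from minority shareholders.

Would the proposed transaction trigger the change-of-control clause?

The purchase changes only Hiroshi's holdings, so Hiroshi is the only person who could newly come to control Brightwater.
Hiroshi's largest direct stake is 35% in Talus, which does not meet the threshold, so Hiroshi controls no company.
Neither Hiroshi nor any entity Hiroshi controls holds any voting interest in Brightwater.
So before the transaction, Hiroshi does not control Brightwater.
After the purchase, Hiroshi's direct stake in Redfern rises to 7% + 5% = 12%.
Hiroshi's side now holds 12% of Redfern, not > 75%, so Hiroshi still does not control Redfern.
After the transaction, neither Hiroshi nor any entity Hiroshi controls holds a voting interest in Brightwater, so Hiroshi still does not control it.
No new person acquires control, so the clause is not triggered.

No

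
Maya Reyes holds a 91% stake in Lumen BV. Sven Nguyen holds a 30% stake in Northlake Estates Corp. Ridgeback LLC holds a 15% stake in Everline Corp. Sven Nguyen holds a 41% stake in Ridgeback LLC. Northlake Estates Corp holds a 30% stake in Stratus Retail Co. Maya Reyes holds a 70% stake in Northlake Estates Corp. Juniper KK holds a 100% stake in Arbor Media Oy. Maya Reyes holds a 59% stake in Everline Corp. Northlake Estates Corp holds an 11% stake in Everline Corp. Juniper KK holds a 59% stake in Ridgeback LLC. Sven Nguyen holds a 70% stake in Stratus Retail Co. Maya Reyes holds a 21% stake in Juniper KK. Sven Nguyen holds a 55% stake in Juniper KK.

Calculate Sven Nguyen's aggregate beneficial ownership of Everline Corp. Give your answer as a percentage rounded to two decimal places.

Sven reaches Everline along 3 paths.
Via Juniper → Ridgeback: 55% × 59% × 15% = 4.8675%.
Via Ridgeback: 41% × 15% = 6.15%.
Via Northlake: 30% × 11% = 3.3%.
Total: 4.8675% + 6.15% + 3.3% = 14.3175%.
Rounded: 14.32%.

14.32%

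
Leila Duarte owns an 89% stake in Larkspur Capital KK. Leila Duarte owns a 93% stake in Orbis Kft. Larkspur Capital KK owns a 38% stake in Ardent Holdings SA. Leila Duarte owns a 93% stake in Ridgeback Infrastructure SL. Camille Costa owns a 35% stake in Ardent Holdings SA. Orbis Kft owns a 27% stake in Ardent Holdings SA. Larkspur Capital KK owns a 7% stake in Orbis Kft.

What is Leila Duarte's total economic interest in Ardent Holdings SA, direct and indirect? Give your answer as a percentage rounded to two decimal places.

Leila reaches Ardent along 3 paths.
Via Orbis: 93% × 27% = 25.11%.
Via Larkspur → Orbis: 89% × 7% × 27% = 1.6821%.
Via Larkspur: 89% × 38% = 33.82%.
Total: 25.11% + 1.6821% + 33.82% = 60.6121%.
Rounded: 60.61%.

60.61%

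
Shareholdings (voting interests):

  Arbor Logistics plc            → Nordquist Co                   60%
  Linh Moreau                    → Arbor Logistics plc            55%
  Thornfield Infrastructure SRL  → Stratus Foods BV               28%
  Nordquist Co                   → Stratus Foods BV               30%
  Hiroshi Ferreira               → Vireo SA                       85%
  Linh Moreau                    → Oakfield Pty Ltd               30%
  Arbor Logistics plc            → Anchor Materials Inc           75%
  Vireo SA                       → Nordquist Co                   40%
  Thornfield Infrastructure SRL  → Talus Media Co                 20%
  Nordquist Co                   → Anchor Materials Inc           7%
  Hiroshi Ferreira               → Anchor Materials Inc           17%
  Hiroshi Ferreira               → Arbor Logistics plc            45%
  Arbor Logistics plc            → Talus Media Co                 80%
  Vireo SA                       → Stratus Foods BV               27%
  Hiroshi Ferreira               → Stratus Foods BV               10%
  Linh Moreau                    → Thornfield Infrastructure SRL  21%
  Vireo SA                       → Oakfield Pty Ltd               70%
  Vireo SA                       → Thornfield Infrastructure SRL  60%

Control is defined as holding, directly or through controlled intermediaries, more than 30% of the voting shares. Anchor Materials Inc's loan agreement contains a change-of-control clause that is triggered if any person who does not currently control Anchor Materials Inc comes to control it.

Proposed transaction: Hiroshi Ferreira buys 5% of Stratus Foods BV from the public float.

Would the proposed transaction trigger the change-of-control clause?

The purchase changes only Hiroshi's holdings, so Hiroshi is the only person who could newly come to control Anchor.
Hiroshi holds 45% of Arbor, so Hiroshi controls Arbor.
Hiroshi holds 85% of Vireo, so Hiroshi controls Vireo.
Arbor and Vireo together hold 60% + 40% = 100% of Nordquist, so Hiroshi controls Nordquist.
Hiroshi and Arbor and Nordquist together hold 17% + 75% + 7% = 99% of Anchor, so Hiroshi controls Anchor.
So Hiroshi already controls Anchor before the transaction.
After the purchase, Hiroshi's direct stake in Stratus rises to 10% + 5% = 15%.
Hiroshi controlled Anchor already, so this is not a new person acquiring control; every other person's position is unchanged or reduced.
No new person acquires control, so the clause is not triggered.

No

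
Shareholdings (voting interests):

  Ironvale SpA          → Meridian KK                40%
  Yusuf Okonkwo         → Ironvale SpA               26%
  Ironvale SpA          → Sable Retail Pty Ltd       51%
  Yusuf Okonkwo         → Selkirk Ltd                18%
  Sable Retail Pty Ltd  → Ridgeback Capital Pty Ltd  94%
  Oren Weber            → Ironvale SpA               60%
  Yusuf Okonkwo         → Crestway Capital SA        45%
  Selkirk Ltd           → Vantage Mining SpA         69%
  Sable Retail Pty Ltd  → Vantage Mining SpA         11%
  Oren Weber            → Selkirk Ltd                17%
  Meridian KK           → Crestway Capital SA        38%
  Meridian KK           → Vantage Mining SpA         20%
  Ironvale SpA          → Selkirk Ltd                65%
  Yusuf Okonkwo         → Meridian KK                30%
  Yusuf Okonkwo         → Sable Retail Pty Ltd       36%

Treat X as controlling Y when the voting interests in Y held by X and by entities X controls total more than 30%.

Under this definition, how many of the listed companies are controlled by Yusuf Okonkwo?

3

Yusuf holds 36% of Sable, so Yusuf controls Sable.
Sable holds 94% of Ridgeback, so Yusuf controls Ridgeback.
Yusuf holds 45% of Crestway, so Yusuf controls Crestway.
No other company's threshold is met.
Yusuf controls 3 companies.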